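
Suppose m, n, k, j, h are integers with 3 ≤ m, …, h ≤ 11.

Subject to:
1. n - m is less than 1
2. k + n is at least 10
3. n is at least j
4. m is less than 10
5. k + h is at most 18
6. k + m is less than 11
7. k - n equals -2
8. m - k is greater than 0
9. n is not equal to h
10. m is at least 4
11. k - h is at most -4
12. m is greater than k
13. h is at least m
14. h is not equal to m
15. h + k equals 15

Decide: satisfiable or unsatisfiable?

Satisfiable

Try m = 6, n = 6, k = 4, j = 4, h = 11.
Check constraint 1: n - m = 0; constraint 2: k + n = 10; constraint 5: k + h = 15. The remaining constraints are straightforward to verify.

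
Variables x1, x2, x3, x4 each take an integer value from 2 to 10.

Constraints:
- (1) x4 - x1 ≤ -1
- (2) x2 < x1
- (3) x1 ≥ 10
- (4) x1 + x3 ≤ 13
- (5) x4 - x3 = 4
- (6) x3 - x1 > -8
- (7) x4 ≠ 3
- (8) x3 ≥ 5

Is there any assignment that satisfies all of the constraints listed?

From constraint 3: x1 ≥ 10. From constraint 8: x3 ≥ 5. Hence x1 + x3 ≥ 15. But constraint 4 requires x1 + x3 ≤ 13, and 13 < 15. Contradiction.

Unsatisfiable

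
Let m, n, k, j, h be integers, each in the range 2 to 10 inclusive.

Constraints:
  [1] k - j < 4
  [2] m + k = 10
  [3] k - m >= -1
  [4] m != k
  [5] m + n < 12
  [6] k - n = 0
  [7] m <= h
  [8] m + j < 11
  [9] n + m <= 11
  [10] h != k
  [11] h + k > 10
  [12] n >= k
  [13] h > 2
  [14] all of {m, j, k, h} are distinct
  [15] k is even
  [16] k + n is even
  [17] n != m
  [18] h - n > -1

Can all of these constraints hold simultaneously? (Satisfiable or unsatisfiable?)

Try m = 4, n = 6, k = 6, j = 5, h = 7.
Check constraint 1: k - j = 1; constraint 2: m + k = 10. The remaining constraints are straightforward to verify.

Satisfiable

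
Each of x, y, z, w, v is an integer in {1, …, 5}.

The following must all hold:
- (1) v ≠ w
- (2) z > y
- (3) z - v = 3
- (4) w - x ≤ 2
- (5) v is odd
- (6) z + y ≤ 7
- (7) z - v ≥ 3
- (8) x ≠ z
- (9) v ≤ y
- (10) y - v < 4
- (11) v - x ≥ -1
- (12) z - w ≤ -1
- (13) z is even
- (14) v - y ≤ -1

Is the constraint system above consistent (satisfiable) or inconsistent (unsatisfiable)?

Constraints 4, 7, 11, and 12 give z − v ≥ 3, v − x ≥ -1, x − w ≥ -2, w − z ≥ 1.
Adding all 4 inequalities: the left sides telescope to 0, and the right sides sum to 3 + (-1) + (-2) + 1 = 1. So 0 ≥ 1, which is false.

Unsatisfiable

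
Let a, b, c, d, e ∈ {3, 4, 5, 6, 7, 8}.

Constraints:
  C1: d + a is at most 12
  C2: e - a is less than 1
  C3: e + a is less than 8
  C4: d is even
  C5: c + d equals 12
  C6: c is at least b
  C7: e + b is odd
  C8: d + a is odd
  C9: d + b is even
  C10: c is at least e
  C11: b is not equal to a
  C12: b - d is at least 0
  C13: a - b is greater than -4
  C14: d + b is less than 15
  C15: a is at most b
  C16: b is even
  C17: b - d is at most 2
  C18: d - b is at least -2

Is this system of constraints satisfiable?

Satisfiable

Try a = 3, b = 6, c = 6, d = 6, e = 3.
Check constraint 1: d + a = 9; constraint 2: e - a = 0; constraint 3: e + a = 6. The remaining constraints are straightforward to verify.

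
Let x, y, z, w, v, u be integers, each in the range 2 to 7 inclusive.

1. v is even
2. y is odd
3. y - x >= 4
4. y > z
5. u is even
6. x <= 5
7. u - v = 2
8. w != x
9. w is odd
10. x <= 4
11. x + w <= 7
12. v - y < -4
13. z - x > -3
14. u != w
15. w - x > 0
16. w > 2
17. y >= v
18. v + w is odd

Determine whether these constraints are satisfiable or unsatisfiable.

Satisfiable

One satisfying assignment is x = 2, y = 7, z = 2, w = 3, v = 2, u = 4.
For the less obvious constraints — constraint 3: y - x = 5; constraint 7: u - v = 2 — and the others hold by inspection.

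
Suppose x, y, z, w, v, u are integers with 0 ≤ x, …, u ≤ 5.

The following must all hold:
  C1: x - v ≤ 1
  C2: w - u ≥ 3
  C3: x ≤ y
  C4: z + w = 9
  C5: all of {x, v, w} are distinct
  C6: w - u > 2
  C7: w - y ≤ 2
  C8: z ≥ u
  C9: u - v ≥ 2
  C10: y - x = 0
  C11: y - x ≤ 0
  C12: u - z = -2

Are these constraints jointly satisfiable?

Unsatisfiable

Constraints 1, 2, 7, 9, and 11 give y − w ≥ -2, w − u ≥ 3, u − v ≥ 2, v − x ≥ -1, x − y ≥ 0.
Adding all 5 inequalities: the left sides telescope to 0, and the right sides sum to (-2) + 3 + 2 + (-1) + 0 = 2. So 0 ≥ 2, which is false.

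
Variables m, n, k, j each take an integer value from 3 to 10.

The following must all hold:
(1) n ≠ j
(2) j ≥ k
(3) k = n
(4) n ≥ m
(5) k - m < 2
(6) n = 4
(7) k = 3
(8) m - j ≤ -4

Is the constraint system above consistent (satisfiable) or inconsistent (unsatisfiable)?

Constraint 7 fixes k = 3 and constraint 6 fixes n = 4, but constraint 3 requires k = n. Since 3 ≠ 4, contradiction.

Unsatisfiable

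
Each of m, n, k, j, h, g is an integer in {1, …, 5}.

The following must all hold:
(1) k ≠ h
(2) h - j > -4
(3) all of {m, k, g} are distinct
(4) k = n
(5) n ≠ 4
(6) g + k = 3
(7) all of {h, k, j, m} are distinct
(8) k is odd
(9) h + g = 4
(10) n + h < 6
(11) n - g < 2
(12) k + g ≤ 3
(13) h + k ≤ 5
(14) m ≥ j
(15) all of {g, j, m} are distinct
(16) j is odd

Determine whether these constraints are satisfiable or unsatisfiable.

Satisfiable

The assignment m = 5, n = 1, k = 1, j = 3, h = 2, g = 2 works:
  constraint 2 holds since h - j = -1.
  constraint 6 holds since g + k = 3.
The rest check out directly.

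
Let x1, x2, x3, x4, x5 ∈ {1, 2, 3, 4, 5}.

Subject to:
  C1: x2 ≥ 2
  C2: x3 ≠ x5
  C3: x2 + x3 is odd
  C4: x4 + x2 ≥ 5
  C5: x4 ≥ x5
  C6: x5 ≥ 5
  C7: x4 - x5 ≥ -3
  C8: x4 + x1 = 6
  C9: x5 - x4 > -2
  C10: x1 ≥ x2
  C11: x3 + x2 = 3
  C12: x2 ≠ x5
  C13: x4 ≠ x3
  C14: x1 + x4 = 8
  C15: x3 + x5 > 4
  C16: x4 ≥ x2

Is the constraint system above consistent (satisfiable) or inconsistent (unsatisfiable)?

From constraints 5 and 6: x4 ≥ x5 ≥ 5. From constraints 1 and 10: x1 ≥ x2 ≥ 2. Hence x4 + x1 ≥ 7. But constraint 8 requires x4 + x1 = 6, and 6 < 7. Contradiction.

Unsatisfiable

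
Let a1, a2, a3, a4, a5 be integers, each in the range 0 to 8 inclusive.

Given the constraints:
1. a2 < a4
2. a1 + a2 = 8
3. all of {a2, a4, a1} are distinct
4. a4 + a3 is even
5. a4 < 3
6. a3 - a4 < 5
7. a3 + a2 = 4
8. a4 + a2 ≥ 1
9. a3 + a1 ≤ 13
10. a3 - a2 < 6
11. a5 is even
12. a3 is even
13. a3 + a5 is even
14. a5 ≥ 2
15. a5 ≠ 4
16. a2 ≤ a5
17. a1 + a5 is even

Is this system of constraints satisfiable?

Satisfiable

The assignment a1 = 8, a2 = 0, a3 = 4, a4 = 2, a5 = 2 works:
  constraint 2 holds since a1 + a2 = 8.
  constraint 6 holds since a3 - a4 = 2.
The rest check out directly.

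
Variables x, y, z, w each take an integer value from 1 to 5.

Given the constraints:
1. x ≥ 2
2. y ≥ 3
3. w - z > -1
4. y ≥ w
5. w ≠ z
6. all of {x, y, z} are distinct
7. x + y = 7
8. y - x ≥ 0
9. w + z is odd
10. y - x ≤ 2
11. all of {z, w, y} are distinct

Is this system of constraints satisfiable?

Satisfiable

Take x = 3, y = 4, z = 1, w = 2. Then constraint 3: w - z = 1; constraint 7: x + y = 7, and every other listed constraint is also met.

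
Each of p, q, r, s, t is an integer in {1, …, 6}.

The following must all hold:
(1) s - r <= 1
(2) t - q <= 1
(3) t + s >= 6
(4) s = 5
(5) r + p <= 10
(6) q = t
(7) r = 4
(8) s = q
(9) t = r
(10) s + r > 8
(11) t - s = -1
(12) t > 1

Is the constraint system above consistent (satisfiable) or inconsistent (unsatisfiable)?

Unsatisfiable

Constraint 4 fixes s = 5 and constraint 7 fixes r = 4. Constraints 6, 8, and 9 give s = q = t = r, so s = r. But 5 ≠ 4 — contradiction.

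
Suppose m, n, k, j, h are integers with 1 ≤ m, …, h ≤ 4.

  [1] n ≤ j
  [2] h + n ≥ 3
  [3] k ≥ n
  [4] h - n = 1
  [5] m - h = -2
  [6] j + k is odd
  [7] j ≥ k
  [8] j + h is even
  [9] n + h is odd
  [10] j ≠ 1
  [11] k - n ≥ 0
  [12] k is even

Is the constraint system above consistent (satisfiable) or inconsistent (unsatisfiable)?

Satisfiable

Setting (m, n, k, j, h) = (1, 2, 2, 3, 3) satisfies everything: constraint 2: h + n = 5; constraint 4: h - n = 1, and the others follow.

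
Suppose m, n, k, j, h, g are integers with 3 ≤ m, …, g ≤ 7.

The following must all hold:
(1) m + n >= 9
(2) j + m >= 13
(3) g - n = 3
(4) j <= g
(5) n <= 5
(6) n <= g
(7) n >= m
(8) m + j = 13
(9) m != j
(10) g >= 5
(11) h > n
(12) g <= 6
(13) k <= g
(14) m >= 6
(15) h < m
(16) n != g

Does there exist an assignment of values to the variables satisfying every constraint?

From constraints 4 and 12: j ≤ g ≤ 6. From constraints 5 and 7: m ≤ n ≤ 5. Hence j + m ≤ 11. But constraint 2 requires j + m ≥ 13, and 13 > 11. Contradiction.

Unsatisfiable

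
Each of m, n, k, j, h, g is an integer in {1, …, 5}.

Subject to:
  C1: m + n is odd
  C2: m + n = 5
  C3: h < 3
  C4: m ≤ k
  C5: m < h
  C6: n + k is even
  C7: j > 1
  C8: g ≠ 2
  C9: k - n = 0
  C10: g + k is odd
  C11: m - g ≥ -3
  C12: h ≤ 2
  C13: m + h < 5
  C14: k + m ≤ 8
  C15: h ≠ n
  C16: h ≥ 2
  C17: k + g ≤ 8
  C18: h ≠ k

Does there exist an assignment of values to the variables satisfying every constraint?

Satisfiable

Try m = 1, n = 4, k = 4, j = 4, h = 2, g = 3.
Check constraint 2: m + n = 5; constraint 9: k - n = 0. The remaining constraints are straightforward to verify.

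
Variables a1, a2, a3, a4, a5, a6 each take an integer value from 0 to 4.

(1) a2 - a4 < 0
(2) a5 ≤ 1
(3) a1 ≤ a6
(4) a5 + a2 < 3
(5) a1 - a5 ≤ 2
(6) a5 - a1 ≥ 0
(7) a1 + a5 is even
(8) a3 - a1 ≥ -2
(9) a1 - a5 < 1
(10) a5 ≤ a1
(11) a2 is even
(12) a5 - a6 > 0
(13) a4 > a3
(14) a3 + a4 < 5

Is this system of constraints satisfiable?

Constraints 3, 10, and 12 give a5 ≤ a1, a1 ≤ a6, a6 < a5. Chaining: a5 ≤ a1 ≤ a6 < a5, which forces a5 < a5 — impossible.

Unsatisfiable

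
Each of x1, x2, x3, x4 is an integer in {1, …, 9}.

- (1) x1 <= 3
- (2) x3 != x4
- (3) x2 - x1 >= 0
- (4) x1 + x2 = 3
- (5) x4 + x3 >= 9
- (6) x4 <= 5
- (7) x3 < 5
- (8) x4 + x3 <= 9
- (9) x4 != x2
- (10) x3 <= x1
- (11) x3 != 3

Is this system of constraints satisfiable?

From constraint 6: x4 ≤ 5. From constraints 1 and 10: x3 ≤ x1 ≤ 3. Hence x4 + x3 ≤ 8. But constraint 5 requires x4 + x3 ≥ 9, and 9 > 8. Contradiction.

Unsatisfiable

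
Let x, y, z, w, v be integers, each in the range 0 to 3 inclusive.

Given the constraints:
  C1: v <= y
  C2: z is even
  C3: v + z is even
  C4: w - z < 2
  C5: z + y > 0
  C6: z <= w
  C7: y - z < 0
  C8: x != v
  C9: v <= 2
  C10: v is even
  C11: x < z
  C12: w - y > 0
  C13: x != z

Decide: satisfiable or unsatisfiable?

Satisfiable

Take x = 1, y = 1, z = 2, w = 2, v = 0. Then constraint 4: w - z = 0; constraint 5: z + y = 3, and every other listed constraint is also met.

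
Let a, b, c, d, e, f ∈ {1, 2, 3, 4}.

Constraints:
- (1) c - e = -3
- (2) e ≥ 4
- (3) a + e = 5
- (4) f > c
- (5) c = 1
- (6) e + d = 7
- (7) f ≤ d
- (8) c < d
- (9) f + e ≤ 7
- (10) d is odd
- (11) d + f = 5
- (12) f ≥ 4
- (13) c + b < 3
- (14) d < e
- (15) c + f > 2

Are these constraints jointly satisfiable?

From constraint 12: f ≥ 4. From constraint 2: e ≥ 4. Hence f + e ≥ 8. But constraint 9 requires f + e ≤ 7, and 7 < 8. Contradiction.

Unsatisfiable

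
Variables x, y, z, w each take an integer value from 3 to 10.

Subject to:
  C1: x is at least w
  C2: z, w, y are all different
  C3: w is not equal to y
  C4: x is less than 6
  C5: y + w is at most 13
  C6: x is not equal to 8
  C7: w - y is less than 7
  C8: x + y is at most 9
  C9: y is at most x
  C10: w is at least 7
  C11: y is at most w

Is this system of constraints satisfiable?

From constraints 1 and 10: x ≥ w and w ≥ 7, so x ≥ 7. From constraint 4: x ≤ 5. But 5 < 7, so no value of x works.

Unsatisfiable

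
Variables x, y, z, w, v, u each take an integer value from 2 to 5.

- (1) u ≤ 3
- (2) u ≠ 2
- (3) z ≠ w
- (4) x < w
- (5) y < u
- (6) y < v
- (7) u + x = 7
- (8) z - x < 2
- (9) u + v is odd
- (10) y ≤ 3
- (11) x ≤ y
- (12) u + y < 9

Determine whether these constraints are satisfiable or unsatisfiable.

Unsatisfiable

From constraint 1: u ≤ 3. From constraints 10 and 11: x ≤ y ≤ 3. Hence u + x ≤ 6. But constraint 7 requires u + x = 7, and 7 > 6. Contradiction.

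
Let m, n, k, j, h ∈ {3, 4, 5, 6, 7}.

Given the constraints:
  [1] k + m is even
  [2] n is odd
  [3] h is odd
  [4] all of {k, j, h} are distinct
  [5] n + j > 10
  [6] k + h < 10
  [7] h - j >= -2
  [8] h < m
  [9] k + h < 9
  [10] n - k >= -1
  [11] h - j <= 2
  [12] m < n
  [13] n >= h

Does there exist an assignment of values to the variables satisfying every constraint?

Satisfiable

Try m = 5, n = 7, k = 5, j = 4, h = 3.
Check constraint 5: n + j = 11; constraint 6: k + h = 8. The remaining constraints are straightforward to verify.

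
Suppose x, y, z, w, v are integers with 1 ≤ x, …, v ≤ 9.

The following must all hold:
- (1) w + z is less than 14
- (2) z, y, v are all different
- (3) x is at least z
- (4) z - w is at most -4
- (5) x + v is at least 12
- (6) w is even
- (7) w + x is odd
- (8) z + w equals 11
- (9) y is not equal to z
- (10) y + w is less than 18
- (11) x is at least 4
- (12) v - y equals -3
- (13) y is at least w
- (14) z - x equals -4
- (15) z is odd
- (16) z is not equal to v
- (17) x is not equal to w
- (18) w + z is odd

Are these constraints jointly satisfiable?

Satisfiable

Setting (x, y, z, w, v) = (7, 9, 3, 8, 6) satisfies everything: constraint 1: w + z = 11; constraint 4: z - w = -5; constraint 5: x + v = 13, and the others follow.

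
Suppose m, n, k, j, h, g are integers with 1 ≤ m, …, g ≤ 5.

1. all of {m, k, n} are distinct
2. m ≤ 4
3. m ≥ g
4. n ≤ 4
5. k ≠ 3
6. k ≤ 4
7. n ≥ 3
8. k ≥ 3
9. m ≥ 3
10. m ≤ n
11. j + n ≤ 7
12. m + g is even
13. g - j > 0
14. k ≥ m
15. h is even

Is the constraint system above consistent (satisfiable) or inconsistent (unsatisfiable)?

Constraints 2, 4, 6, 7, 8, and 9 confine each of m, k, n to the 2 values {3, 4}.
Constraint 1 requires all 3 of them to be distinct, but only 2 values are available — impossible by the pigeonhole principle.

Unsatisfiable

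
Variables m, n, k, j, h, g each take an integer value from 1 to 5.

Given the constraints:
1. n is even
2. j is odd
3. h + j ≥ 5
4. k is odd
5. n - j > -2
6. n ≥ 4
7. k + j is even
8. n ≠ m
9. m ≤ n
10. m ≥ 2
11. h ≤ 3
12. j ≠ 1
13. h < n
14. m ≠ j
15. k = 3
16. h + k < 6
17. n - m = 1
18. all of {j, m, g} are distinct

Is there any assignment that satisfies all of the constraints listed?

Satisfiable

Take m = 3, n = 4, k = 3, j = 5, h = 2, g = 4. Then constraint 3: h + j = 7; constraint 5: n - j = -1; constraint 16: h + k = 5, and every other listed constraint is also met.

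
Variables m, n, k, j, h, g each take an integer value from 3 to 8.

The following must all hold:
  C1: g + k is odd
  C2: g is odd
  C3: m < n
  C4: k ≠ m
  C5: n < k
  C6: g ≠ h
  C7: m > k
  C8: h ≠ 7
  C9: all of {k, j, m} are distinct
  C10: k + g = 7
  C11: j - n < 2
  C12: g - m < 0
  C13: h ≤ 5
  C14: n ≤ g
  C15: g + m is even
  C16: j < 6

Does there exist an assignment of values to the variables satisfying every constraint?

Unsatisfiable

Constraints 3, 5, and 7 give k < m, m < n, n < k. Chaining: k < m < n < k, which forces k < k — impossible.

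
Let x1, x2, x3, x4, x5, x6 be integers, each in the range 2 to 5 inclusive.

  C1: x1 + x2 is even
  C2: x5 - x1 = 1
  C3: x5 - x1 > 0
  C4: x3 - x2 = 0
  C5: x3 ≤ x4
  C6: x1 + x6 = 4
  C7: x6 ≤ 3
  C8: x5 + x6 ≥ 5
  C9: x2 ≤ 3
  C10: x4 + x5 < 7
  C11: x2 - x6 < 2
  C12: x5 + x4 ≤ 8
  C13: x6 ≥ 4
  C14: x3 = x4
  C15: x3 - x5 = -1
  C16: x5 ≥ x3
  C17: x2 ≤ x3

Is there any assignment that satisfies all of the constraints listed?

From constraint 13: x6 ≥ 4. From constraint 7: x6 ≤ 3. But 3 < 4, so no value of x6 works.

Unsatisfiable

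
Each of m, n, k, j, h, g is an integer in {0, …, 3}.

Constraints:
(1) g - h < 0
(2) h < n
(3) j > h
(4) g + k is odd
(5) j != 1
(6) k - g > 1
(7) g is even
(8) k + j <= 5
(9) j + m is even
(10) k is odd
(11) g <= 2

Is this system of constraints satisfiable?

Satisfiable

Try m = 2, n = 2, k = 3, j = 2, h = 1, g = 0.
Check constraint 1: g - h = -1; constraint 6: k - g = 3; constraint 8: k + j = 5. The remaining constraints are straightforward to verify.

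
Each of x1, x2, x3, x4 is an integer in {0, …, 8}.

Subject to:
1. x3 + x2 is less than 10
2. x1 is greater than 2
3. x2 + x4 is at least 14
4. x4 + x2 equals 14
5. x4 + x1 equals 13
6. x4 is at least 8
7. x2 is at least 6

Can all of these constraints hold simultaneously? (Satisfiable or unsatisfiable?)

Satisfiable

One satisfying assignment is x1 = 5, x2 = 6, x3 = 2, x4 = 8.
For the less obvious constraints — constraint 1: x3 + x2 = 8; constraint 3: x2 + x4 = 14; constraint 4: x4 + x2 = 14 — and the others hold by inspection.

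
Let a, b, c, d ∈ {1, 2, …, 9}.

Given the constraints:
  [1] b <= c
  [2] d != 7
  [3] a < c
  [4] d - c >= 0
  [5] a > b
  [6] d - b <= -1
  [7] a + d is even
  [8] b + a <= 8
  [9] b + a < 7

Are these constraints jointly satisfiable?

Unsatisfiable

Constraints 3, 4, 5, and 6 give d < b, b < a, a < c, c ≤ d. Chaining: d < b < a < c ≤ d, which forces d < d — impossible.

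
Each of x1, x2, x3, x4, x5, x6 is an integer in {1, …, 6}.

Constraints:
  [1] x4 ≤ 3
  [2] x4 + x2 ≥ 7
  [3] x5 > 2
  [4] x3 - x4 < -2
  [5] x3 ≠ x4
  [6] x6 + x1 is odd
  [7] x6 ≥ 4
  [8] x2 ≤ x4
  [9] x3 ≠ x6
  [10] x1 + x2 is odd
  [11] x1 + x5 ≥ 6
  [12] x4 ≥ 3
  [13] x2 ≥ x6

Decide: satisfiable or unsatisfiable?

From constraints 7 and 13: x2 ≥ x6 and x6 ≥ 4, so x2 ≥ 4. From constraints 1 and 8: x2 ≤ x4 and x4 ≤ 3, so x2 ≤ 3. But 3 < 4, so no value of x2 works.

Unsatisfiable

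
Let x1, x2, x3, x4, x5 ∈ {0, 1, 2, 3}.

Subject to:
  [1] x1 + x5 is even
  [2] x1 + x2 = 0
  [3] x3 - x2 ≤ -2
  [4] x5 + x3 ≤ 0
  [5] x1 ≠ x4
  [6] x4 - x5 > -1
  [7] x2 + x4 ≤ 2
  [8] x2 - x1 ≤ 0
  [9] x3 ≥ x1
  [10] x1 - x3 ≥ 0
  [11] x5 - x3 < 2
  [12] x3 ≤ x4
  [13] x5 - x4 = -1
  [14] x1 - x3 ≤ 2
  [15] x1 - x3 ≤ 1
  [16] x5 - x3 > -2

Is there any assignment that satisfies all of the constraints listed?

Unsatisfiable

Constraints 3, 8, and 15 give x1 − x2 ≥ 0, x2 − x3 ≥ 2, x3 − x1 ≥ -1.
Adding all 3 inequalities: the left sides telescope to 0, and the right sides sum to 0 + 2 + (-1) = 1. So 0 ≥ 1, which is false.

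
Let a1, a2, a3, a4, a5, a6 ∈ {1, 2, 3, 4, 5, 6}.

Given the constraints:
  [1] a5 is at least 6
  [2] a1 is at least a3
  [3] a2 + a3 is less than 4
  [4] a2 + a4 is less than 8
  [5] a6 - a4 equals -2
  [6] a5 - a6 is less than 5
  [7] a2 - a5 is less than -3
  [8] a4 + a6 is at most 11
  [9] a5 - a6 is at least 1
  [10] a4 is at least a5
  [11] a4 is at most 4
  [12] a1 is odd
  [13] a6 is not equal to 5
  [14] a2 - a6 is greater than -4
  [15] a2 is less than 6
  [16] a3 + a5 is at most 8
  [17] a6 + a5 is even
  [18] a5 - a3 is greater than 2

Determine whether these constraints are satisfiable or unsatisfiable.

From constraint 1: a5 ≥ 6. From constraints 10 and 11: a5 ≤ a4 and a4 ≤ 4, so a5 ≤ 4. But 4 < 6, so no value of a5 works.

Unsatisfiable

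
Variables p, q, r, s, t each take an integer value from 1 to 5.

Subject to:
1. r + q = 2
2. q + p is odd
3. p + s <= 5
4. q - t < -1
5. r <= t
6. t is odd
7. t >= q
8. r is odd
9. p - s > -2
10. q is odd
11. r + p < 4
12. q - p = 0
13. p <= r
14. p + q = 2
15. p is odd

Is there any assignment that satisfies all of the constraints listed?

Unsatisfiable

Constraint 10 makes q odd and constraint 15 makes p odd, so q + p must be even. Constraint 2 says q + p is odd — contradiction.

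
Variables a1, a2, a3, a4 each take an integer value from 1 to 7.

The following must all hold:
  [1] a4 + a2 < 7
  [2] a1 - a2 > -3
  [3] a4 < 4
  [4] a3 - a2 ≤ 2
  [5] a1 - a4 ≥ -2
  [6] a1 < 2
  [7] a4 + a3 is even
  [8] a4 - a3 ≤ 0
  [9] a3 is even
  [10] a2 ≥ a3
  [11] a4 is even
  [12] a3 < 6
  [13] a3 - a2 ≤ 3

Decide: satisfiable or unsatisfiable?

Try a1 = 1, a2 = 2, a3 = 2, a4 = 2.
Check constraint 1: a4 + a2 = 4; constraint 2: a1 - a2 = -1; constraint 4: a3 - a2 = 0. The remaining constraints are straightforward to verify.

Satisfiable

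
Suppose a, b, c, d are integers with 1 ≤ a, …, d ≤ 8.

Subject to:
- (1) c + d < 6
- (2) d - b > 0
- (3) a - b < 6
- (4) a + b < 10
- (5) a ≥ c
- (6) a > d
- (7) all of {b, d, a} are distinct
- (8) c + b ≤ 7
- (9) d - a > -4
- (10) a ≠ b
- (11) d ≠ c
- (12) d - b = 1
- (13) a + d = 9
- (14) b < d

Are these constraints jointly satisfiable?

Satisfiable

The assignment a = 6, b = 2, c = 2, d = 3 works:
  constraint 1 holds since c + d = 5.
  constraint 2 holds since d - b = 1.
The rest check out directly.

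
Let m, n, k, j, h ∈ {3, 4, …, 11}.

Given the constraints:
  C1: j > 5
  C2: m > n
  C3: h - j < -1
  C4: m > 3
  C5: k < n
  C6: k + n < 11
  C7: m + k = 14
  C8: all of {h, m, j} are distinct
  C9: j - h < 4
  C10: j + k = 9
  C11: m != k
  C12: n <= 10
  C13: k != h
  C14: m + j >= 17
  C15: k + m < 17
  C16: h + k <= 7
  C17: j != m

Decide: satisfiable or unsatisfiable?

One satisfying assignment is m = 11, n = 5, k = 3, j = 6, h = 4.
For the less obvious constraints — constraint 3: h - j = -2; constraint 6: k + n = 8; constraint 7: m + k = 14 — and the others hold by inspection.

Satisfiable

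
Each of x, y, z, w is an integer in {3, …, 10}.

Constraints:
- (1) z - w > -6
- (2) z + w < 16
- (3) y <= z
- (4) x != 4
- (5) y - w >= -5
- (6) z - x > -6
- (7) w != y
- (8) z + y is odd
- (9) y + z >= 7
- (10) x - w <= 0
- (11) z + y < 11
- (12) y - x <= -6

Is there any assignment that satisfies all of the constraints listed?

Constraints 5, 10, and 12 give y − w ≥ -5, w − x ≥ 0, x − y ≥ 6.
Adding all 3 inequalities: the left sides telescope to 0, and the right sides sum to (-5) + 0 + 6 = 1. So 0 ≥ 1, which is false.

Unsatisfiable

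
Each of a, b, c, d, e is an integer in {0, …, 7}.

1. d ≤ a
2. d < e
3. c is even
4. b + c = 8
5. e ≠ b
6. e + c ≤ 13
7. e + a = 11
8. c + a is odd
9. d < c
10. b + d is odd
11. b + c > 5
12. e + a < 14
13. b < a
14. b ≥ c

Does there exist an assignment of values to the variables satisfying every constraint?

Satisfiable

The assignment a = 5, b = 4, c = 4, d = 3, e = 6 works:
  constraint 4 holds since b + c = 8.
  constraint 6 holds since e + c = 10.
  constraint 7 holds since e + a = 11.
The rest check out directly.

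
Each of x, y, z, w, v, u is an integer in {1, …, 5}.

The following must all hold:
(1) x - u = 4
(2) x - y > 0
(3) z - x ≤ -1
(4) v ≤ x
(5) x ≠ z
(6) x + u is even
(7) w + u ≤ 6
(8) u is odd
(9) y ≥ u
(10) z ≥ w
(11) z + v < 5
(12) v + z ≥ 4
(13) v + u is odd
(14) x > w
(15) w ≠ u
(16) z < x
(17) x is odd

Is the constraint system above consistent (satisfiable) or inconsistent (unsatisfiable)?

Satisfiable

Take x = 5, y = 2, z = 2, w = 2, v = 2, u = 1. Then constraint 1: x - u = 4; constraint 2: x - y = 3, and every other listed constraint is also met.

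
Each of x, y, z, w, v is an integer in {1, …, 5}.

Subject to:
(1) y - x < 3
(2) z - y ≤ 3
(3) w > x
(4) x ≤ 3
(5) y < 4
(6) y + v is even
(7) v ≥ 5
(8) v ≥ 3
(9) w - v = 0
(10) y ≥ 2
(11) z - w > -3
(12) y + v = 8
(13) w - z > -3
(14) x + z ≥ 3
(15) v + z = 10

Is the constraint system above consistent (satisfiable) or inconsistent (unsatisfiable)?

Satisfiable

One satisfying assignment is x = 1, y = 3, z = 5, w = 5, v = 5.
For the less obvious constraints — constraint 1: y - x = 2; constraint 2: z - y = 2; constraint 9: w - v = 0 — and the others hold by inspection.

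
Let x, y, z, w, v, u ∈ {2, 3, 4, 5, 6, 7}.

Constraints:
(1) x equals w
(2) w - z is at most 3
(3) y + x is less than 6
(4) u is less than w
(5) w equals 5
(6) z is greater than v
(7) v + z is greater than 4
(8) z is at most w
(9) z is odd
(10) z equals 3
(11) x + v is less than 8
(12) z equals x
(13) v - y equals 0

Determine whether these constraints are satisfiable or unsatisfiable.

Unsatisfiable

Constraint 10 fixes z = 3 and constraint 5 fixes w = 5. Constraints 1 and 12 give z = x = w, so z = w. But 3 ≠ 5 — contradiction.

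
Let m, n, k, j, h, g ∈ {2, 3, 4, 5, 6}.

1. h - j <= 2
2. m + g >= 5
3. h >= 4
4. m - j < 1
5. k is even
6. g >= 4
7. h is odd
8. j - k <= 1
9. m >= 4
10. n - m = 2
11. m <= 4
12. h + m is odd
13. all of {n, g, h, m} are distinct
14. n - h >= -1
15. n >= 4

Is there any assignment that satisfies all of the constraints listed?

Constraints 3, 6, 9, and 15 confine each of n, g, h, m to the 3 values {4, …, 6} (the domain already gives each ≤ 6).
Constraint 13 requires all 4 of them to be distinct, but only 3 values are available — impossible by the pigeonhole principle.

Unsatisfiable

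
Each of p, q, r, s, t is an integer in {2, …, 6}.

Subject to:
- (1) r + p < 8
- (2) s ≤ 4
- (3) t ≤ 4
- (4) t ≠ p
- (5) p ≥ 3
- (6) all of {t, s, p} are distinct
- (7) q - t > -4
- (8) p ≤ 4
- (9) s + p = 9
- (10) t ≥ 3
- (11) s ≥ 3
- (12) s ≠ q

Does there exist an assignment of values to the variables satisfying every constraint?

Unsatisfiable

Constraints 2, 3, 5, 8, 10, and 11 confine each of t, s, p to the 2 values {3, 4}.
Constraint 6 requires all 3 of them to be distinct, but only 2 values are available — impossible by the pigeonhole principle.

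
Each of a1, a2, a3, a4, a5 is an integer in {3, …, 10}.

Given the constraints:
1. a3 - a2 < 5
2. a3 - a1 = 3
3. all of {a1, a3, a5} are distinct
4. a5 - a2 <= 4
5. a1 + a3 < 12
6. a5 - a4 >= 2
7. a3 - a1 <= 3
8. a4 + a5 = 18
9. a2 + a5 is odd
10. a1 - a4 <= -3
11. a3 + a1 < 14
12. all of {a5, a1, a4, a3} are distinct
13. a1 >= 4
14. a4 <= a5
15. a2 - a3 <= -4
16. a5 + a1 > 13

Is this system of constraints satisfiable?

Unsatisfiable

Constraints 4, 6, 7, 10, and 15 give a4 − a1 ≥ 3, a1 − a3 ≥ -3, a3 − a2 ≥ 4, a2 − a5 ≥ -4, a5 − a4 ≥ 2.
Adding all 5 inequalities: the left sides telescope to 0, and the right sides sum to 3 + (-3) + 4 + (-4) + 2 = 2. So 0 ≥ 2, which is false.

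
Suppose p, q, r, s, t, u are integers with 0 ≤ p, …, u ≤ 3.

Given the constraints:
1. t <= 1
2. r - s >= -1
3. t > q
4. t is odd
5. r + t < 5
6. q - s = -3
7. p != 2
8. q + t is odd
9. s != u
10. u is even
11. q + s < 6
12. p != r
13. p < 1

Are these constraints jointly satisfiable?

Satisfiable

One satisfying assignment is p = 0, q = 0, r = 3, s = 3, t = 1, u = 0.
For the less obvious constraints — constraint 2: r - s = 0; constraint 5: r + t = 4 — and the others hold by inspection.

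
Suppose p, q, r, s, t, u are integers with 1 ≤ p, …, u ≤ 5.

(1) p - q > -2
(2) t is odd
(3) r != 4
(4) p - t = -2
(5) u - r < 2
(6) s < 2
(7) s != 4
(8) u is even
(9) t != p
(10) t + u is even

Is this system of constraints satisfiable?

Unsatisfiable

Constraint 2 makes t odd and constraint 8 makes u even, so t + u must be odd. Constraint 10 says t + u is even — contradiction.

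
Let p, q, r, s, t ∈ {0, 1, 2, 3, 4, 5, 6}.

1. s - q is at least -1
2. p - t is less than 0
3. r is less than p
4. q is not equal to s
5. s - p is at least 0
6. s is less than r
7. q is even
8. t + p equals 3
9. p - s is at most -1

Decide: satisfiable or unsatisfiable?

Unsatisfiable

Constraints 3, 6, and 9 give s < r, r < p, p < s. Chaining: s < r < p < s, which forces s < s — impossible.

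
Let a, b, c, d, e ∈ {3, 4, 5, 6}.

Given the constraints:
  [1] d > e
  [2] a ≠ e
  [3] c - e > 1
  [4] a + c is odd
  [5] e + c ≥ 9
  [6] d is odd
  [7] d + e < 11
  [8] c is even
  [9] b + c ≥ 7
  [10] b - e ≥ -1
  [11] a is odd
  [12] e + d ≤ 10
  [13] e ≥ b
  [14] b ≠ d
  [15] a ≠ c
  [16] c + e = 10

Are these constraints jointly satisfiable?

Satisfiable

Setting (a, b, c, d, e) = (5, 3, 6, 5, 4) satisfies everything: constraint 3: c - e = 2; constraint 5: e + c = 10; constraint 7: d + e = 9, and the others follow.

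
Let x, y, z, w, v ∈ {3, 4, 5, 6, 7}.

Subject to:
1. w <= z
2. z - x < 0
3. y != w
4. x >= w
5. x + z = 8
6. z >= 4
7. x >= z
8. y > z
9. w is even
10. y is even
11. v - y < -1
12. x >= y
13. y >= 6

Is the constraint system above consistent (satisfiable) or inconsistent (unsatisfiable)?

Unsatisfiable

From constraints 12 and 13: x ≥ y ≥ 6. From constraint 6: z ≥ 4. Hence x + z ≥ 10. But constraint 5 requires x + z = 8, and 8 < 10. Contradiction.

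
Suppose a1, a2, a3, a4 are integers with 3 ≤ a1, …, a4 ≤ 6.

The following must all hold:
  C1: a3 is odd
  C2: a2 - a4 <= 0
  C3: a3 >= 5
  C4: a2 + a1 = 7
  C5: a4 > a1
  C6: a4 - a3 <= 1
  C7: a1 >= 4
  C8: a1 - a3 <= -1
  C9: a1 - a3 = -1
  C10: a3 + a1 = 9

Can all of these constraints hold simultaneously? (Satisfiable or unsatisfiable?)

Satisfiable

One satisfying assignment is a1 = 4, a2 = 3, a3 = 5, a4 = 5.
For the less obvious constraints — constraint 2: a2 - a4 = -2; constraint 4: a2 + a1 = 7 — and the others hold by inspection.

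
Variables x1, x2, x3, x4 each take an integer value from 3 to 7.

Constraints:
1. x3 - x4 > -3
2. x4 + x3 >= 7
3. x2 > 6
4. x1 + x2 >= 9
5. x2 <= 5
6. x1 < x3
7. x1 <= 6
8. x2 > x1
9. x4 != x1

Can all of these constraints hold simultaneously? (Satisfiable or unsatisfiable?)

Unsatisfiable

From constraint 3: x2 ≥ 7. From constraint 5: x2 ≤ 5. But 5 < 7, so no value of x2 works.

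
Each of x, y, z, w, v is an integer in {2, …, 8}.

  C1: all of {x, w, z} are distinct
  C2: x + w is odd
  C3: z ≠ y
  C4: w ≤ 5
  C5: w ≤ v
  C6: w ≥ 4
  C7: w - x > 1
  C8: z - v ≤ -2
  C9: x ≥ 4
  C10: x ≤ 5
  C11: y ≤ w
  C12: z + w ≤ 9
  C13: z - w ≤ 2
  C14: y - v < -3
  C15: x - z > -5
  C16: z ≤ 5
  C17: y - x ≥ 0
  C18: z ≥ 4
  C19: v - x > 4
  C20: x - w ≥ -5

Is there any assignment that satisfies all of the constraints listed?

Constraints 4, 6, 9, 10, 16, and 18 confine each of x, w, z to the 2 values {4, 5}.
Constraint 1 requires all 3 of them to be distinct, but only 2 values are available — impossible by the pigeonhole principle.

Unsatisfiable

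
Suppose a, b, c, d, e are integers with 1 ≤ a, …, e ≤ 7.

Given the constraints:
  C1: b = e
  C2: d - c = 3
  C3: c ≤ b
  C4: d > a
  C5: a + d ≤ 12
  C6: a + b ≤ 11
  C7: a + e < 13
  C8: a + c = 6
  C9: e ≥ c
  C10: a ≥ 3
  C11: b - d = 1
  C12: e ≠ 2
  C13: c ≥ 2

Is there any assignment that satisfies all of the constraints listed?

Satisfiable

Try a = 4, b = 6, c = 2, d = 5, e = 6.
Check constraint 2: d - c = 3; constraint 5: a + d = 9; constraint 6: a + b = 10. The remaining constraints are straightforward to verify.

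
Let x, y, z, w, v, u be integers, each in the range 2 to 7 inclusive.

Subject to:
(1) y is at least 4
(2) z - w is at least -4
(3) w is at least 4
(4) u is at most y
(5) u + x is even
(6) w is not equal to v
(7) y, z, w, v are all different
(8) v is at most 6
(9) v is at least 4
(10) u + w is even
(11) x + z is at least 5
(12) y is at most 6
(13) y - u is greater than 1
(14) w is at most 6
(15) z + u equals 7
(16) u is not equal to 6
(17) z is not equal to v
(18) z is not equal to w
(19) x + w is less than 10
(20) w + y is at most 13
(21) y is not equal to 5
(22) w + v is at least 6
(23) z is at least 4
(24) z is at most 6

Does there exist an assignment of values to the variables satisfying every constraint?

Constraints 1, 3, 8, 9, 12, 14, 23, and 24 confine each of y, z, w, v to the 3 values {4, …, 6}.
Constraint 7 requires all 4 of them to be distinct, but only 3 values are available — impossible by the pigeonhole principle.

Unsatisfiable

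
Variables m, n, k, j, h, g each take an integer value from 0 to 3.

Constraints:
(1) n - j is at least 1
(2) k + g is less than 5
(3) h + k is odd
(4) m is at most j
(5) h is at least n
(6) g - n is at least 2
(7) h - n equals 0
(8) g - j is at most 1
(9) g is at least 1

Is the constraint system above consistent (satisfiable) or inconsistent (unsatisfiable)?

Constraints 1, 6, and 8 give n − j ≥ 1, j − g ≥ -1, g − n ≥ 2.
Adding all 3 inequalities: the left sides telescope to 0, and the right sides sum to 1 + (-1) + 2 = 2. So 0 ≥ 2, which is false.

Unsatisfiable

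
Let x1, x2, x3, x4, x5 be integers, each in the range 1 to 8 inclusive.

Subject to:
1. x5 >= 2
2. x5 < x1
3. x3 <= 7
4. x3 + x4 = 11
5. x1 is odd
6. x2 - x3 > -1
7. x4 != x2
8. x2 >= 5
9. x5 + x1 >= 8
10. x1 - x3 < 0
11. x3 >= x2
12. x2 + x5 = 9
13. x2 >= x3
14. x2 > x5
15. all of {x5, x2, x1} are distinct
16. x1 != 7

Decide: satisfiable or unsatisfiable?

Setting (x1, x2, x3, x4, x5) = (5, 6, 6, 5, 3) satisfies everything: constraint 4: x3 + x4 = 11; constraint 6: x2 - x3 = 0, and the others follow.

Satisfiable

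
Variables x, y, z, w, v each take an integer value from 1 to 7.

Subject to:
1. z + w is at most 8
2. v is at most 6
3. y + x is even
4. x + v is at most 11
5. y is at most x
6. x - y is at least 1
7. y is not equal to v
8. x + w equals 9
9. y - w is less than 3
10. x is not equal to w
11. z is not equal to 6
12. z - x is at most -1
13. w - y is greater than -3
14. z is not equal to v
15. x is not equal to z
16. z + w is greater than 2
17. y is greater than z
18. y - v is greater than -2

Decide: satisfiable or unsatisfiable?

Satisfiable

Setting (x, y, z, w, v) = (6, 4, 2, 3, 3) satisfies everything: constraint 1: z + w = 5; constraint 4: x + v = 9; constraint 6: x - y = 2, and the others follow.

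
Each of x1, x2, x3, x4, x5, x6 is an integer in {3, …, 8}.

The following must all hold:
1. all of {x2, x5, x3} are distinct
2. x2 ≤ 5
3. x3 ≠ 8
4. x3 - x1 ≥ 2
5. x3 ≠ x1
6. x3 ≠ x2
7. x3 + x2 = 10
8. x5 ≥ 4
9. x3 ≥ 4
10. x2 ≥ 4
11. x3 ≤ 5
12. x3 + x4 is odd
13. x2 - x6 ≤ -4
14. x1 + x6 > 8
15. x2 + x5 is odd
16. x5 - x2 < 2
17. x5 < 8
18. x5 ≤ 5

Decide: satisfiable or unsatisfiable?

Unsatisfiable

Constraints 2, 8, 9, 10, 11, and 18 confine each of x2, x5, x3 to the 2 values {4, 5}.
Constraint 1 requires all 3 of them to be distinct, but only 2 values are available — impossible by the pigeonhole principle.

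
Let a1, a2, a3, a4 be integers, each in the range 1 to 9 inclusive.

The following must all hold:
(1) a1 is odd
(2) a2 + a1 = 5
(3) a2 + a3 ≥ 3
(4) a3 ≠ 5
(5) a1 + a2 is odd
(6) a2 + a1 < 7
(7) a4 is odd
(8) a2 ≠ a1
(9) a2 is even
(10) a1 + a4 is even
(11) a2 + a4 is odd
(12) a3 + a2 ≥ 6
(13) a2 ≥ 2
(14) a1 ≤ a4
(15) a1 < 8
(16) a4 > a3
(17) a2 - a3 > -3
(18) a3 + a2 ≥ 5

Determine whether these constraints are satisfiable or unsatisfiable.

Take a1 = 3, a2 = 2, a3 = 4, a4 = 5. Then constraint 2: a2 + a1 = 5; constraint 3: a2 + a3 = 6, and every other listed constraint is also met.

Satisfiable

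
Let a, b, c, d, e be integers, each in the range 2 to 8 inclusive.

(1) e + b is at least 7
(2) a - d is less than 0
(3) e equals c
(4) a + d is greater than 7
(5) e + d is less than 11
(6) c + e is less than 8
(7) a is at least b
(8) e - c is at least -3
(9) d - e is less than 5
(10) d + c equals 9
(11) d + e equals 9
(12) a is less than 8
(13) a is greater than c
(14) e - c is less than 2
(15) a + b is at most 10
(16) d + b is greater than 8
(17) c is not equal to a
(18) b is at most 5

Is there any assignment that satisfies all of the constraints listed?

Satisfiable

One satisfying assignment is a = 4, b = 4, c = 3, d = 6, e = 3.
For the less obvious constraints — constraint 1: e + b = 7; constraint 2: a - d = -2; constraint 4: a + d = 10 — and the others hold by inspection.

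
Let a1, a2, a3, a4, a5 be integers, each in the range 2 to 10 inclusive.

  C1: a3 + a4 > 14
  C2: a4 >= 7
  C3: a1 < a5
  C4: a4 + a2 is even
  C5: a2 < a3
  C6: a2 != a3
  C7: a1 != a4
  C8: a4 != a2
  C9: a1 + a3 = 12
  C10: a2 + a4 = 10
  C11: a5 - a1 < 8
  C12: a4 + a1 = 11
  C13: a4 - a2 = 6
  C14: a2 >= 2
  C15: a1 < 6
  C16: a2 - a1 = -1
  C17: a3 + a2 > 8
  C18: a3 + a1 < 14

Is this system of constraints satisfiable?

Satisfiable

Take a1 = 3, a2 = 2, a3 = 9, a4 = 8, a5 = 8. Then constraint 1: a3 + a4 = 17; constraint 9: a1 + a3 = 12, and every other listed constraint is also met.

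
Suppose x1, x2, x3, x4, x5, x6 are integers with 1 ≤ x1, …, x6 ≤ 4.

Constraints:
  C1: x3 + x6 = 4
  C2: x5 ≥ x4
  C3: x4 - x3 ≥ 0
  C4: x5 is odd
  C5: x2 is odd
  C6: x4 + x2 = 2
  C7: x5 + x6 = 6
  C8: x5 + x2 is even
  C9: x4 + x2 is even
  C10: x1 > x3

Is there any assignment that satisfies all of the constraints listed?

Take x1 = 3, x2 = 1, x3 = 1, x4 = 1, x5 = 3, x6 = 3. Then constraint 1: x3 + x6 = 4; constraint 3: x4 - x3 = 0; constraint 6: x4 + x2 = 2, and every other listed constraint is also met.

Satisfiable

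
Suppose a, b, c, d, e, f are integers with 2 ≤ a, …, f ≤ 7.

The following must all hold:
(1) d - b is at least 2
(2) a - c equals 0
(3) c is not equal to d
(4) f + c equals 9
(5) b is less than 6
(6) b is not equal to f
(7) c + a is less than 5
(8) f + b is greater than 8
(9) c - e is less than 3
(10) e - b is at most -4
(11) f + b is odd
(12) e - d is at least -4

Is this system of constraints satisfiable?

Constraints 1, 10, and 12 give e − d ≥ -4, d − b ≥ 2, b − e ≥ 4.
Adding all 3 inequalities: the left sides telescope to 0, and the right sides sum to (-4) + 2 + 4 = 2. So 0 ≥ 2, which is false.

Unsatisfiable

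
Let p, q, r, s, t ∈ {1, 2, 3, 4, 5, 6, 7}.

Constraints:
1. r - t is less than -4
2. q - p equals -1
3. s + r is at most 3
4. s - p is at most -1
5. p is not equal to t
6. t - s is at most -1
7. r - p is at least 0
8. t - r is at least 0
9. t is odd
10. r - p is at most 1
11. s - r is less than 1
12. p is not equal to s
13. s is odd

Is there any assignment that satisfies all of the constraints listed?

Unsatisfiable

Constraints 4, 6, 7, and 8 give r − p ≥ 0, p − s ≥ 1, s − t ≥ 1, t − r ≥ 0.
Adding all 4 inequalities: the left sides telescope to 0, and the right sides sum to 0 + 1 + 1 + 0 = 2. So 0 ≥ 2, which is false.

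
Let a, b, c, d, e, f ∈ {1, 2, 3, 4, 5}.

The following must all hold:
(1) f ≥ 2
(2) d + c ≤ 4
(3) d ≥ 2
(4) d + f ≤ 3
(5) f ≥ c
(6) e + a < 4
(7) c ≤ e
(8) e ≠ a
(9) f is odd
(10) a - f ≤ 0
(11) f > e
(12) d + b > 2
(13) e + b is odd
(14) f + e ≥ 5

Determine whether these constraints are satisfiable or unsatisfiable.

Unsatisfiable

From constraint 3: d ≥ 2. From constraint 1: f ≥ 2. Hence d + f ≥ 4. But constraint 4 requires d + f ≤ 3, and 3 < 4. Contradiction.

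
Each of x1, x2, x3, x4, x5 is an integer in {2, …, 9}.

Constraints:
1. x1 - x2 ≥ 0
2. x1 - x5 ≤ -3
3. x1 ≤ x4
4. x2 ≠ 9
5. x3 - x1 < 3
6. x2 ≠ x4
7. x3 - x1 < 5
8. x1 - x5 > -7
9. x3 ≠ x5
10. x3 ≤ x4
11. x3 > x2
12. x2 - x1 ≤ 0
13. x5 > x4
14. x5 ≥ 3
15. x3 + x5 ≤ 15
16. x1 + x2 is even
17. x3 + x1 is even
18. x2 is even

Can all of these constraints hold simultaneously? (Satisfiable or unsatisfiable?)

Satisfiable

Try x1 = 2, x2 = 2, x3 = 4, x4 = 7, x5 = 8.
Check constraint 1: x1 - x2 = 0; constraint 2: x1 - x5 = -6. The remaining constraints are straightforward to verify.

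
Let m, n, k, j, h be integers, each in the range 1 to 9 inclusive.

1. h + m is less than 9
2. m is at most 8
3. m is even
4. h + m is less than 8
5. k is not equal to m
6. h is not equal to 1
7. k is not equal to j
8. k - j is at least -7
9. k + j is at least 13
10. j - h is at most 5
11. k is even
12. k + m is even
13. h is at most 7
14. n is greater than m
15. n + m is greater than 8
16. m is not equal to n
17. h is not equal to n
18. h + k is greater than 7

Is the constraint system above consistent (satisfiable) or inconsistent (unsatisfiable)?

Satisfiable

Setting (m, n, k, j, h) = (2, 9, 4, 9, 4) satisfies everything: constraint 1: h + m = 6; constraint 4: h + m = 6; constraint 8: k - j = -5, and the others follow.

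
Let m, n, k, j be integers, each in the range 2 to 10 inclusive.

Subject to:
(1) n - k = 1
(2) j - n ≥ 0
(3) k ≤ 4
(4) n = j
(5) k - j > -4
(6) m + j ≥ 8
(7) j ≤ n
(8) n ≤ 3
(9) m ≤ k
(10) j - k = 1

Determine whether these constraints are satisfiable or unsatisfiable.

From constraints 3 and 9: m ≤ k ≤ 4. From constraints 7 and 8: j ≤ n ≤ 3. Hence m + j ≤ 7. But constraint 6 requires m + j ≥ 8, and 8 > 7. Contradiction.

Unsatisfiable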